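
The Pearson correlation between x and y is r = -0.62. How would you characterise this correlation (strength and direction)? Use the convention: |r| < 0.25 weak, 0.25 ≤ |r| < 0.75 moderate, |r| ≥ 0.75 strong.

r = -0.62 < 0 so the relationship is negative.
|r| = 0.62, which falls in the moderate range.

moderate negative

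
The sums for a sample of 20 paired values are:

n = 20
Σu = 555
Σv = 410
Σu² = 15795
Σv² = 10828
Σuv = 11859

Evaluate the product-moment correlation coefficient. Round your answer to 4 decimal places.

0.4930

r = (nΣuv − ΣuΣv) / √[(nΣu² − (Σu)²)(nΣv² − (Σv)²)]
Numerator: 20×11859 − 555×410 = 9630
Denominator: √[(315900 − 308025)(216560 − 168100)] = √[7875 × 48460] = 19535.1606
r = 9630 / 19535.1606 ≈ 0.4930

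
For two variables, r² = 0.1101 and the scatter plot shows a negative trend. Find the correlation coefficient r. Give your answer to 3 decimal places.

|r| = √0.1101 = 0.332
The association is negative, so r = −0.332.

-0.332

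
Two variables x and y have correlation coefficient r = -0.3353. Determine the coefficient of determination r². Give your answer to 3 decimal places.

0.112

r² = (-0.3353)² = 0.112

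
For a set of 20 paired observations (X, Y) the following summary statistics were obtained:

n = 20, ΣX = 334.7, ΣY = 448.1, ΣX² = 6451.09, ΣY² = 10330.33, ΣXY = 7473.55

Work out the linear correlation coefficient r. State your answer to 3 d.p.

-0.051

r = (nΣXY − ΣXΣY) / √[(nΣX² − (ΣX)²)(nΣY² − (ΣY)²)]
Numerator: 20×7473.55 − 334.7×448.1 = -508.07
Denominator: √[(129021.8 − 112024.09)(206606.6 − 200793.61)] = √[16997.71 × 5812.99] = 9940.1971
r = -508.07 / 9940.1971 ≈ -0.051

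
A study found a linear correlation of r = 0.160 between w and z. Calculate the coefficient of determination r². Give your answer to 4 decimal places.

r² = (0.160)² = 0.0256

0.0256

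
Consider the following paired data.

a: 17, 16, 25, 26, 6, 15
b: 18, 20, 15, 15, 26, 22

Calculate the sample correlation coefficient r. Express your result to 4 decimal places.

n = 6, Σa = 105, Σb = 116, Σa² = 2107, Σb² = 2334, Σab = 1877
nΣab − ΣaΣb = 11262 − 12180 = -918
nΣa² − (Σa)² = 12642 − 11025 = 1617; nΣb² − (Σb)² = 14004 − 13456 = 548
r = -918 / √(1617 × 548) = -918 / 941.3373 ≈ -0.9752

-0.9752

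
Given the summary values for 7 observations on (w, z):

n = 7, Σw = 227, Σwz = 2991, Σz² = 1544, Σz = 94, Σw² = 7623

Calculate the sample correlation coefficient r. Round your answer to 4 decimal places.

r = (nΣwz − ΣwΣz) / √[(nΣw² − (Σw)²)(nΣz² − (Σz)²)]
Numerator: 7×2991 − 227×94 = -401
Denominator: √[(53361 − 51529)(10808 − 8836)] = √[1832 × 1972] = 1900.7114
r = -401 / 1900.7114 ≈ -0.2110

-0.2110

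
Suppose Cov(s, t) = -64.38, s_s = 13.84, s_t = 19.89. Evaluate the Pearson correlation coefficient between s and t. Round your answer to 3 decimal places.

r = Cov(s,t) / (s_s · s_t) = -64.38 / (13.84 × 19.89)
  = -64.38 / 275.2776 ≈ -0.234

-0.234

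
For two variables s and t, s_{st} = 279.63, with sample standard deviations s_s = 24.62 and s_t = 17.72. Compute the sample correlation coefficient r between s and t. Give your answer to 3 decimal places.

0.641

r = Cov(s,t) / (s_s · s_t) = 279.63 / (24.62 × 17.72)
  = 279.63 / 436.2664 ≈ 0.641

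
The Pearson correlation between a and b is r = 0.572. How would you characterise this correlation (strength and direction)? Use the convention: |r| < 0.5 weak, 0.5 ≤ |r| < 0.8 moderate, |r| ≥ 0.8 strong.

moderate positive

r = 0.572 > 0 so the relationship is positive.
|r| = 0.572, which falls in the moderate range.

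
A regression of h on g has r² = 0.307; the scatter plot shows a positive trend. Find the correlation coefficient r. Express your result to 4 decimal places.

0.5541

|r| = √0.307 = 0.5541
The association is positive, so r = 0.5541.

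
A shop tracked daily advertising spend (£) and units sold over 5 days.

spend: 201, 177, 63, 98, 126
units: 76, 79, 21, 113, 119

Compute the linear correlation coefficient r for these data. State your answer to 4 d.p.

n = 5, Σx = 665, Σy = 408, Σx² = 101179, Σy² = 39388, Σxy = 56650
nΣxy − ΣxΣy = 283250 − 271320 = 11930
nΣx² − (Σx)² = 505895 − 442225 = 63670; nΣy² − (Σy)² = 196940 − 166464 = 30476
r = 11930 / √(63670 × 30476) = 11930 / 44050.0502 ≈ 0.2708

0.2708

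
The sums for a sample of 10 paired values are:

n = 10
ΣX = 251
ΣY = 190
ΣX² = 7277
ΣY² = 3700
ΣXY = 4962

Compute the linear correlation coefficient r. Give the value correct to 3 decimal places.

r = (nΣXY − ΣXΣY) / √[(nΣX² − (ΣX)²)(nΣY² − (ΣY)²)]
Numerator: 10×4962 − 251×190 = 1930
Denominator: √[(72770 − 63001)(37000 − 36100)] = √[9769 × 900] = 2965.1476
r = 1930 / 2965.1476 ≈ 0.651

0.651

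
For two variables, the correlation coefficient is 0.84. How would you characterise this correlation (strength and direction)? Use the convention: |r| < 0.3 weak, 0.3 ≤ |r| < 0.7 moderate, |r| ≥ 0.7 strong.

strong positive

r = 0.84 > 0 so the relationship is positive.
|r| = 0.84, which falls in the strong range.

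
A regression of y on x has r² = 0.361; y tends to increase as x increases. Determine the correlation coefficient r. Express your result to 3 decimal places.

0.601

|r| = √0.361 = 0.601
The association is positive, so r = 0.601.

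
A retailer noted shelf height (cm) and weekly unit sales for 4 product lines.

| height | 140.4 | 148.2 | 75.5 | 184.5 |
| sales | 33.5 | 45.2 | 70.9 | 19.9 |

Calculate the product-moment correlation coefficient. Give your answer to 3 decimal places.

-0.957

n = 4, Σx = 548.6, Σy = 169.5, Σx² = 81415.9, Σy² = 8588.11, Σxy = 20426.54
nΣxy − ΣxΣy = 81706.16 − 92987.7 = -11281.54
nΣx² − (Σx)² = 325663.6 − 300961.96 = 24701.64; nΣy² − (Σy)² = 34352.44 − 28730.25 = 5622.19
r = -11281.54 / √(24701.64 × 5622.19) = -11281.54 / 11784.6219 ≈ -0.957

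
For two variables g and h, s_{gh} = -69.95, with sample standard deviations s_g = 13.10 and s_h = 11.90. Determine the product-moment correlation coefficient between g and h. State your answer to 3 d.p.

-0.449

r = Cov(g,h) / (s_g · s_h) = -69.95 / (13.10 × 11.90)
  = -69.95 / 155.8900 ≈ -0.449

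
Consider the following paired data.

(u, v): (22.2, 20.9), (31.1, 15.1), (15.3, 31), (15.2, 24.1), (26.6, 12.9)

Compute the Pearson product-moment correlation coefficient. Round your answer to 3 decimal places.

-0.885

n = 5, Σu = 110.4, Σv = 104, Σu² = 2632.74, Σv² = 2373.04, Σuv = 2117.35
nΣuv − ΣuΣv = 10586.75 − 11481.6 = -894.85
nΣu² − (Σu)² = 13163.7 − 12188.16 = 975.54; nΣv² − (Σv)² = 11865.2 − 10816 = 1049.2
r = -894.85 / √(975.54 × 1049.2) = -894.85 / 1011.6998 ≈ -0.885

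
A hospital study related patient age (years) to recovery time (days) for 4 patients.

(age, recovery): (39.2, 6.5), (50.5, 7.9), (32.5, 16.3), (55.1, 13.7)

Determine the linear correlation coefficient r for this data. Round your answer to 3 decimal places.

n = 4, Σx = 177.3, Σy = 44.4, Σx² = 8179.15, Σy² = 558.04, Σxy = 1938.37
nΣxy − ΣxΣy = 7753.48 − 7872.12 = -118.64
nΣx² − (Σx)² = 32716.6 − 31435.29 = 1281.31; nΣy² − (Σy)² = 2232.16 − 1971.36 = 260.8
r = -118.64 / √(1281.31 × 260.8) = -118.64 / 578.0706 ≈ -0.205

-0.205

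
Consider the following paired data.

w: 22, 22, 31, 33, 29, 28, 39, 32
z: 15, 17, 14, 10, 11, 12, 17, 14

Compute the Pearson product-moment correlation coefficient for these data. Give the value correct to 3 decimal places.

-0.106

n = 8, Σw = 236, Σz = 110, Σw² = 7188, Σz² = 1560, Σwz = 3234
nΣwz − ΣwΣz = 25872 − 25960 = -88
nΣw² − (Σw)² = 57504 − 55696 = 1808; nΣz² − (Σz)² = 12480 − 12100 = 380
r = -88 / √(1808 × 380) = -88 / 828.8788 ≈ -0.106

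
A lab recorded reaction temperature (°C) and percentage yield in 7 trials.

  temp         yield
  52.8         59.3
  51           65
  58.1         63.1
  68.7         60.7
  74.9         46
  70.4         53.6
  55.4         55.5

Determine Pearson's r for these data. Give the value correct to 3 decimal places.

n = 7, Σx = 431.3, Σy = 403.2, Σx² = 27119.47, Σy² = 23476.8, Σxy = 24575.78
nΣxy − ΣxΣy = 172030.46 − 173900.16 = -1869.7
nΣx² − (Σx)² = 189836.29 − 186019.69 = 3816.6; nΣy² − (Σy)² = 164337.6 − 162570.24 = 1767.36
r = -1869.7 / √(3816.6 × 1767.36) = -1869.7 / 2597.1727 ≈ -0.720

-0.720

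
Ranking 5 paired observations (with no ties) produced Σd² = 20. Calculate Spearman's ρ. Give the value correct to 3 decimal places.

0.000

ρ = 1 − 6Σd² / [n(n²−1)] = 1 − 6×20 / (5×24)
  = 1 − 120/120 = 1 − 1.0000 ≈ 0.000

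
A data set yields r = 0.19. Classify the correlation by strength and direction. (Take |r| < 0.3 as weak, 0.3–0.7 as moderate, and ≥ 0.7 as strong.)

weak positive

r = 0.19 > 0 so the relationship is positive.
|r| = 0.19, which falls in the weak range.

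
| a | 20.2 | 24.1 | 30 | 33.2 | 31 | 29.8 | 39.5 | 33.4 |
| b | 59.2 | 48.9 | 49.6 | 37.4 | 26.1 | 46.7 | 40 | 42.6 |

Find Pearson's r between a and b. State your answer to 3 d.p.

-0.641

n = 8, Σa = 241.2, Σb = 350.5, Σa² = 7515.94, Σb² = 16031.63, Σab = 10307.61
nΣab − ΣaΣb = 82460.88 − 84540.6 = -2079.72
nΣa² − (Σa)² = 60127.52 − 58177.44 = 1950.08; nΣb² − (Σb)² = 128253.04 − 122850.25 = 5402.79
r = -2079.72 / √(1950.08 × 5402.79) = -2079.72 / 3245.9009 ≈ -0.641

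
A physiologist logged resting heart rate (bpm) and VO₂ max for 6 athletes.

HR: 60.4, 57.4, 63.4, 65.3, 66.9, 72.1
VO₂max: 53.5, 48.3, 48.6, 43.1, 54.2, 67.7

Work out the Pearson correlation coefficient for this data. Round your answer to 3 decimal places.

n = 6, Σx = 385.5, Σy = 315.4, Σx² = 24900.59, Σy² = 16935.64, Σxy = 20406.64
nΣxy − ΣxΣy = 122439.84 − 121586.7 = 853.14
nΣx² − (Σx)² = 149403.54 − 148610.25 = 793.29; nΣy² − (Σy)² = 101613.84 − 99477.16 = 2136.68
r = 853.14 / √(793.29 × 2136.68) = 853.14 / 1301.9243 ≈ 0.655

0.655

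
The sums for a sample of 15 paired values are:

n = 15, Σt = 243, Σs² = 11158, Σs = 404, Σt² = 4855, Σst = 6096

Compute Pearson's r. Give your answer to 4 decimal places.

r = (nΣst − ΣsΣt) / √[(nΣs² − (Σs)²)(nΣt² − (Σt)²)]
Numerator: 15×6096 − 404×243 = -6732
Denominator: √[(167370 − 163216)(72825 − 59049)] = √[4154 × 13776] = 7564.7541
r = -6732 / 7564.7541 ≈ -0.8899

-0.8899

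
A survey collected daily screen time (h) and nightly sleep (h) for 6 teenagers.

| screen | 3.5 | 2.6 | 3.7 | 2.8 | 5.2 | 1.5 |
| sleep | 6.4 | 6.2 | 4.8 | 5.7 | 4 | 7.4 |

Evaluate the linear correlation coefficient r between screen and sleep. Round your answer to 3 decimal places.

n = 6, Σx = 19.3, Σy = 34.5, Σx² = 69.83, Σy² = 205.69, Σxy = 104.14
nΣxy − ΣxΣy = 624.84 − 665.85 = -41.01
nΣx² − (Σx)² = 418.98 − 372.49 = 46.49; nΣy² − (Σy)² = 1234.14 − 1190.25 = 43.89
r = -41.01 / √(46.49 × 43.89) = -41.01 / 45.1713 ≈ -0.908

-0.908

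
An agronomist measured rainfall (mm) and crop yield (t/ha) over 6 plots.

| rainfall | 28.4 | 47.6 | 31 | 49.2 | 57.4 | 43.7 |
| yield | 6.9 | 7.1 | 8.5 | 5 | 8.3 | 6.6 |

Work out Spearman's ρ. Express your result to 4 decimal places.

Rank rainfall: 1, 4, 2, 5, 6, 3
Rank yield: 3, 4, 6, 1, 5, 2
d = rank(rainfall) − rank(yield): -2, 0, -4, 4, 1, 1; Σd² = 38
ρ = 1 − 6Σd² / [n(n²−1)] = 1 − 6×38 / (6×35) = 1 − 228/210 ≈ -0.0857

-0.0857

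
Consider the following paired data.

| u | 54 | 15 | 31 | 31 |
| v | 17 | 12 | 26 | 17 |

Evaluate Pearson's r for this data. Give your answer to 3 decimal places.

0.260

n = 4, Σu = 131, Σv = 72, Σu² = 5063, Σv² = 1398, Σuv = 2431
nΣuv − ΣuΣv = 9724 − 9432 = 292
nΣu² − (Σu)² = 20252 − 17161 = 3091; nΣv² − (Σv)² = 5592 − 5184 = 408
r = 292 / √(3091 × 408) = 292 / 1122.9996 ≈ 0.260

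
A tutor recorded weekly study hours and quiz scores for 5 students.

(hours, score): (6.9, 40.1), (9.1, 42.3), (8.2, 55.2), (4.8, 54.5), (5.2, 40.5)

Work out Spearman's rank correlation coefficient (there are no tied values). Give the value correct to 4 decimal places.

Rank hours: 3, 5, 4, 1, 2
Rank score: 1, 3, 5, 4, 2
d = rank(hours) − rank(score): 2, 2, -1, -3, 0; Σd² = 18
ρ = 1 − 6Σd² / [n(n²−1)] = 1 − 6×18 / (5×24) = 1 − 108/120 ≈ 0.1000

0.1000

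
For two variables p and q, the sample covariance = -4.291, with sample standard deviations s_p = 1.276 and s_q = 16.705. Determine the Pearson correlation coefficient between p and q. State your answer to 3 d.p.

-0.201

r = Cov(p,q) / (s_p · s_q) = -4.291 / (1.276 × 16.705)
  = -4.291 / 21.3156 ≈ -0.201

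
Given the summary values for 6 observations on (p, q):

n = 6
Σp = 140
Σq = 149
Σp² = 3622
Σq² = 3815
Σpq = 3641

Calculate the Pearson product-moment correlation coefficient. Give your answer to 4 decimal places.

0.8135

r = (nΣpq − ΣpΣq) / √[(nΣp² − (Σp)²)(nΣq² − (Σq)²)]
Numerator: 6×3641 − 140×149 = 986
Denominator: √[(21732 − 19600)(22890 − 22201)] = √[2132 × 689] = 1212.0017
r = 986 / 1212.0017 ≈ 0.8135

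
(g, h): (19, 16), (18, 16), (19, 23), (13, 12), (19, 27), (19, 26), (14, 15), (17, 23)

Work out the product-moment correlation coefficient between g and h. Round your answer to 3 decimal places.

n = 8, Σg = 138, Σh = 158, Σg² = 2422, Σh² = 3344, Σgh = 2793
nΣgh − ΣgΣh = 22344 − 21804 = 540
nΣg² − (Σg)² = 19376 − 19044 = 332; nΣh² − (Σh)² = 26752 − 24964 = 1788
r = 540 / √(332 × 1788) = 540 / 770.4648 ≈ 0.701

0.701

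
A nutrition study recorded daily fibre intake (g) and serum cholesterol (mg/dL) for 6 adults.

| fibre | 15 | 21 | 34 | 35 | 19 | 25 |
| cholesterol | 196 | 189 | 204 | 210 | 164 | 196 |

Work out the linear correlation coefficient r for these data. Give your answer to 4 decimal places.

0.6563

n = 6, Σx = 149, Σy = 1159, Σx² = 4033, Σy² = 225165, Σxy = 29211
nΣxy − ΣxΣy = 175266 − 172691 = 2575
nΣx² − (Σx)² = 24198 − 22201 = 1997; nΣy² − (Σy)² = 1350990 − 1343281 = 7709
r = 2575 / √(1997 × 7709) = 2575 / 3923.6301 ≈ 0.6563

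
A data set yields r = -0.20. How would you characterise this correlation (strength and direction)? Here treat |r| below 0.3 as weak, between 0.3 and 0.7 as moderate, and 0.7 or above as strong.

r = -0.20 < 0 so the relationship is negative.
|r| = 0.20, which falls in the weak range.

weak negative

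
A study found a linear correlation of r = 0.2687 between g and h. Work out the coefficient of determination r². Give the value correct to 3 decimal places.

r² = (0.2687)² = 0.072

0.072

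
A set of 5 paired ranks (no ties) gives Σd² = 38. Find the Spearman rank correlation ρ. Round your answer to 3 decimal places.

ρ = 1 − 6Σd² / [n(n²−1)] = 1 − 6×38 / (5×24)
  = 1 − 228/120 = 1 − 1.9000 ≈ -0.900

-0.900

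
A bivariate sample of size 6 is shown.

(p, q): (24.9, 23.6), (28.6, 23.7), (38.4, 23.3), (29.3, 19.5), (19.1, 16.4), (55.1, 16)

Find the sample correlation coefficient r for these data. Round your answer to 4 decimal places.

n = 6, Σp = 195.4, Σq = 122.5, Σp² = 7171.84, Σq² = 2566.75, Σpq = 3926.37
nΣpq − ΣpΣq = 23558.22 − 23936.5 = -378.28
nΣp² − (Σp)² = 43031.04 − 38181.16 = 4849.88; nΣq² − (Σq)² = 15400.5 − 15006.25 = 394.25
r = -378.28 / √(4849.88 × 394.25) = -378.28 / 1382.7745 ≈ -0.2736

-0.2736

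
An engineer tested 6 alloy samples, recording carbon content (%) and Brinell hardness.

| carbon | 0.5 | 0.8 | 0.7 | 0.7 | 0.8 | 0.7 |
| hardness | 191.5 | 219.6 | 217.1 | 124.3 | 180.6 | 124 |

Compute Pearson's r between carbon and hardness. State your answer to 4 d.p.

0.0731

n = 6, Σx = 4.2, Σy = 1057.1, Σx² = 3, Σy² = 195471.67, Σxy = 741.69
nΣxy − ΣxΣy = 4450.14 − 4439.82 = 10.32
nΣx² − (Σx)² = 18 − 17.64 = 0.36; nΣy² − (Σy)² = 1172830.02 − 1117460.41 = 55369.61
r = 10.32 / √(0.36 × 55369.61) = 10.32 / 141.1845 ≈ 0.0731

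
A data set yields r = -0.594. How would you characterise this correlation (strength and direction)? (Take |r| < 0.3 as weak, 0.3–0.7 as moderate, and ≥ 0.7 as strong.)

r = -0.594 < 0 so the relationship is negative.
|r| = 0.594, which falls in the moderate range.

moderate negative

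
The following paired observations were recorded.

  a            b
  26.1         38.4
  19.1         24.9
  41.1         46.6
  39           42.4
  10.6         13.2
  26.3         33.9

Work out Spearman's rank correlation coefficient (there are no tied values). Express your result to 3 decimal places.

Rank a: 3, 2, 6, 5, 1, 4
Rank b: 4, 2, 6, 5, 1, 3
d = rank(a) − rank(b): -1, 0, 0, 0, 0, 1; Σd² = 2
ρ = 1 − 6Σd² / [n(n²−1)] = 1 − 6×2 / (6×35) = 1 − 12/210 ≈ 0.943

0.943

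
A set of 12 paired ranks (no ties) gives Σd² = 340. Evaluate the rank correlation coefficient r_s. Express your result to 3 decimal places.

ρ = 1 − 6Σd² / [n(n²−1)] = 1 − 6×340 / (12×143)
  = 1 − 2040/1716 = 1 − 1.1888 ≈ -0.189

-0.189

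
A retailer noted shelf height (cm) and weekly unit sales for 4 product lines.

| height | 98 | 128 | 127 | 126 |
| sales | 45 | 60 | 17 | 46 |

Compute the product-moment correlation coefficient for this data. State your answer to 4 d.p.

-0.0930

n = 4, Σx = 479, Σy = 168, Σx² = 57993, Σy² = 8030, Σxy = 20045
nΣxy − ΣxΣy = 80180 − 80472 = -292
nΣx² − (Σx)² = 231972 − 229441 = 2531; nΣy² − (Σy)² = 32120 − 28224 = 3896
r = -292 / √(2531 × 3896) = -292 / 3140.1873 ≈ -0.0930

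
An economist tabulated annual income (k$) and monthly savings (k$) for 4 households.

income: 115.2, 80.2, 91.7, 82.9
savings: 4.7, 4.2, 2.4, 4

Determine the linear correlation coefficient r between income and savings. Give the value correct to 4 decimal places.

n = 4, Σx = 370, Σy = 15.3, Σx² = 34984.38, Σy² = 61.49, Σxy = 1429.96
nΣxy − ΣxΣy = 5719.84 − 5661 = 58.84
nΣx² − (Σx)² = 139937.52 − 136900 = 3037.52; nΣy² − (Σy)² = 245.96 − 234.09 = 11.87
r = 58.84 / √(3037.52 × 11.87) = 58.84 / 189.8825 ≈ 0.3099

0.3099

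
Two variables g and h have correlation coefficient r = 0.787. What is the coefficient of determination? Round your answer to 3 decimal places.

0.619

r² = (0.787)² = 0.619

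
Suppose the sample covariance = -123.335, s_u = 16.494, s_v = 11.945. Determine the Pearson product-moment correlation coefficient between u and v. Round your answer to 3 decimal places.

-0.626

r = Cov(u,v) / (s_u · s_v) = -123.335 / (16.494 × 11.945)
  = -123.335 / 197.0208 ≈ -0.626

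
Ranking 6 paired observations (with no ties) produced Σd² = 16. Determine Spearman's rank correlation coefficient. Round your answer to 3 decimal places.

0.543

ρ = 1 − 6Σd² / [n(n²−1)] = 1 − 6×16 / (6×35)
  = 1 − 96/210 = 1 − 0.4571 ≈ 0.543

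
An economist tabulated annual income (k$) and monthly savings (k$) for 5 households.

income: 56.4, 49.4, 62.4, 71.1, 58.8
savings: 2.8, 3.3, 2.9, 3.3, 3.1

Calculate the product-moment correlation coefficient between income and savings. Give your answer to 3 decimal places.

0.091

n = 5, Σx = 298.1, Σy = 15.4, Σx² = 18027.73, Σy² = 47.64, Σxy = 918.81
nΣxy − ΣxΣy = 4594.05 − 4590.74 = 3.31
nΣx² − (Σx)² = 90138.65 − 88863.61 = 1275.04; nΣy² − (Σy)² = 238.2 − 237.16 = 1.04
r = 3.31 / √(1275.04 × 1.04) = 3.31 / 36.4149 ≈ 0.091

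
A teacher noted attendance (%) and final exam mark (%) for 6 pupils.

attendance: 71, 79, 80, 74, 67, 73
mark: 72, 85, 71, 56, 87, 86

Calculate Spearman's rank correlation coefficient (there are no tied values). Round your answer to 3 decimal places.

-0.600

Rank attendance: 2, 5, 6, 4, 1, 3
Rank mark: 3, 4, 2, 1, 6, 5
d = rank(attendance) − rank(mark): -1, 1, 4, 3, -5, -2; Σd² = 56
ρ = 1 − 6Σd² / [n(n²−1)] = 1 − 6×56 / (6×35) = 1 − 336/210 ≈ -0.600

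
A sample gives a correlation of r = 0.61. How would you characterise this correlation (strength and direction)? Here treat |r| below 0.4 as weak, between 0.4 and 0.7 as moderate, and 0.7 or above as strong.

moderate positive

r = 0.61 > 0 so the relationship is positive.
|r| = 0.61, which falls in the moderate range.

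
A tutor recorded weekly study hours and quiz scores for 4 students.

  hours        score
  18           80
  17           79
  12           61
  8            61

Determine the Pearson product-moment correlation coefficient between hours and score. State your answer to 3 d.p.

0.935

n = 4, Σx = 55, Σy = 281, Σx² = 821, Σy² = 20083, Σxy = 4003
nΣxy − ΣxΣy = 16012 − 15455 = 557
nΣx² − (Σx)² = 3284 − 3025 = 259; nΣy² − (Σy)² = 80332 − 78961 = 1371
r = 557 / √(259 × 1371) = 557 / 595.8934 ≈ 0.935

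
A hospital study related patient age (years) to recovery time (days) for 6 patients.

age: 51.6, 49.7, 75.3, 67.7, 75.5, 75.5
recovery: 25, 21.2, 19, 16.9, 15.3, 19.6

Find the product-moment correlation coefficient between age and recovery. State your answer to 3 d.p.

-0.748

n = 6, Σx = 395.3, Σy = 117, Σx² = 26786.53, Σy² = 2339.3, Σxy = 7553.42
nΣxy − ΣxΣy = 45320.52 − 46250.1 = -929.58
nΣx² − (Σx)² = 160719.18 − 156262.09 = 4457.09; nΣy² − (Σy)² = 14035.8 − 13689 = 346.8
r = -929.58 / √(4457.09 × 346.8) = -929.58 / 1243.2694 ≈ -0.748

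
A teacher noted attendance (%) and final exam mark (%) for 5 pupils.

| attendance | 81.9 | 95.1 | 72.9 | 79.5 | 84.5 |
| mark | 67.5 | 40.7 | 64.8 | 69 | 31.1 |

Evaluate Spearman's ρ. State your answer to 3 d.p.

Rank attendance: 3, 5, 1, 2, 4
Rank mark: 4, 2, 3, 5, 1
d = rank(attendance) − rank(mark): -1, 3, -2, -3, 3; Σd² = 32
ρ = 1 − 6Σd² / [n(n²−1)] = 1 − 6×32 / (5×24) = 1 − 192/120 ≈ -0.600

-0.600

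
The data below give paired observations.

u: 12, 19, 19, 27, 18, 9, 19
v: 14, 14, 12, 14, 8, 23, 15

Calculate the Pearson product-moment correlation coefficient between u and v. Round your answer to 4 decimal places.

-0.5211

n = 7, Σu = 123, Σv = 100, Σu² = 2361, Σv² = 1550, Σuv = 1676
nΣuv − ΣuΣv = 11732 − 12300 = -568
nΣu² − (Σu)² = 16527 − 15129 = 1398; nΣv² − (Σv)² = 10850 − 10000 = 850
r = -568 / √(1398 × 850) = -568 / 1090.0917 ≈ -0.5211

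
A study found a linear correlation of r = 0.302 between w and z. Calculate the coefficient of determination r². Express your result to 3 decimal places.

r² = (0.302)² = 0.091

0.091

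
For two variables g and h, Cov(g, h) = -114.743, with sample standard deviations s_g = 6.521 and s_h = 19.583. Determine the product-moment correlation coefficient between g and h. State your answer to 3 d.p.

-0.899

r = Cov(g,h) / (s_g · s_h) = -114.743 / (6.521 × 19.583)
  = -114.743 / 127.7007 ≈ -0.899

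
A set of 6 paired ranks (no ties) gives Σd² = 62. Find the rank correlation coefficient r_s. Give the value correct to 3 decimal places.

ρ = 1 − 6Σd² / [n(n²−1)] = 1 − 6×62 / (6×35)
  = 1 − 372/210 = 1 − 1.7714 ≈ -0.771

-0.771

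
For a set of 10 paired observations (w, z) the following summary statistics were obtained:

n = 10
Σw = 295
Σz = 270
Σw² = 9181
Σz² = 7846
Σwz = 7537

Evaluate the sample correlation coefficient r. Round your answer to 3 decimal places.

r = (nΣwz − ΣwΣz) / √[(nΣw² − (Σw)²)(nΣz² − (Σz)²)]
Numerator: 10×7537 − 295×270 = -4280
Denominator: √[(91810 − 87025)(78460 − 72900)] = √[4785 × 5560] = 5157.9647
r = -4280 / 5157.9647 ≈ -0.830

-0.830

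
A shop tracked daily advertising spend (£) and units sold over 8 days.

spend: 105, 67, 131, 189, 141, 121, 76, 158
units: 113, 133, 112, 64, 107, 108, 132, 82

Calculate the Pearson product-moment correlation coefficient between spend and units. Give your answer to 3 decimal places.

n = 8, Σx = 988, Σy = 851, Σx² = 133658, Σy² = 94359, Σxy = 98687
nΣxy − ΣxΣy = 789496 − 840788 = -51292
nΣx² − (Σx)² = 1069264 − 976144 = 93120; nΣy² − (Σy)² = 754872 − 724201 = 30671
r = -51292 / √(93120 × 30671) = -51292 / 53442.3383 ≈ -0.960

-0.960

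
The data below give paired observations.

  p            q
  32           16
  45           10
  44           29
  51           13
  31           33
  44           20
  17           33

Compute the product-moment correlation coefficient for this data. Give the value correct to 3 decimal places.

-0.658

n = 7, Σp = 264, Σq = 154, Σp² = 10772, Σq² = 3944, Σpq = 5365
nΣpq − ΣpΣq = 37555 − 40656 = -3101
nΣp² − (Σp)² = 75404 − 69696 = 5708; nΣq² − (Σq)² = 27608 − 23716 = 3892
r = -3101 / √(5708 × 3892) = -3101 / 4713.3360 ≈ -0.658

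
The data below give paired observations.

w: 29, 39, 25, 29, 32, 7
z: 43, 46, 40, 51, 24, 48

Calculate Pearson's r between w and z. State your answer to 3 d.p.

-0.266

n = 6, Σw = 161, Σz = 252, Σw² = 4901, Σz² = 11046, Σwz = 6624
nΣwz − ΣwΣz = 39744 − 40572 = -828
nΣw² − (Σw)² = 29406 − 25921 = 3485; nΣz² − (Σz)² = 66276 − 63504 = 2772
r = -828 / √(3485 × 2772) = -828 / 3108.1216 ≈ -0.266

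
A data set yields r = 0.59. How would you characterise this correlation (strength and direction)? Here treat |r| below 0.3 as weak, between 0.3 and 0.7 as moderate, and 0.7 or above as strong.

moderate positive

r = 0.59 > 0 so the relationship is positive.
|r| = 0.59, which falls in the moderate range.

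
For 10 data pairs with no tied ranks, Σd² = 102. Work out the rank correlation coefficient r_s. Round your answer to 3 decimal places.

ρ = 1 − 6Σd² / [n(n²−1)] = 1 − 6×102 / (10×99)
  = 1 − 612/990 = 1 − 0.6182 ≈ 0.382

0.382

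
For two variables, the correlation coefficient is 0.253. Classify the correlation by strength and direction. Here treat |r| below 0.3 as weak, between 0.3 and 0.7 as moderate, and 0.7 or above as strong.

r = 0.253 > 0 so the relationship is positive.
|r| = 0.253, which falls in the weak range.

weak positive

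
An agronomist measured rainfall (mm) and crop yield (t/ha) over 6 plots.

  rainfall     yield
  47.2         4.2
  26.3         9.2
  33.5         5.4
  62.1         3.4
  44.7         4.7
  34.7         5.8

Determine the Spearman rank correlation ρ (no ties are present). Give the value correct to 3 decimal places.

-0.943

Rank rainfall: 5, 1, 2, 6, 4, 3
Rank yield: 2, 6, 4, 1, 3, 5
d = rank(rainfall) − rank(yield): 3, -5, -2, 5, 1, -2; Σd² = 68
ρ = 1 − 6Σd² / [n(n²−1)] = 1 − 6×68 / (6×35) = 1 − 408/210 ≈ -0.943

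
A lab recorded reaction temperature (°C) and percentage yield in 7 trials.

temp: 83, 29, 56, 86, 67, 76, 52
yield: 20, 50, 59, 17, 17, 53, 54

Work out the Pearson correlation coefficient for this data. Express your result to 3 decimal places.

-0.625

n = 7, Σx = 449, Σy = 270, Σx² = 31231, Σy² = 12684, Σxy = 15851
nΣxy − ΣxΣy = 110957 − 121230 = -10273
nΣx² − (Σx)² = 218617 − 201601 = 17016; nΣy² − (Σy)² = 88788 − 72900 = 15888
r = -10273 / √(17016 × 15888) = -10273 / 16442.3298 ≈ -0.625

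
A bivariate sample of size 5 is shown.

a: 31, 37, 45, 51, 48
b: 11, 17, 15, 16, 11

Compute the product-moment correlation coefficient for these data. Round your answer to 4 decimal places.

0.2254

n = 5, Σa = 212, Σb = 70, Σa² = 9260, Σb² = 1012, Σab = 2989
nΣab − ΣaΣb = 14945 − 14840 = 105
nΣa² − (Σa)² = 46300 − 44944 = 1356; nΣb² − (Σb)² = 5060 − 4900 = 160
r = 105 / √(1356 × 160) = 105 / 465.7897 ≈ 0.2254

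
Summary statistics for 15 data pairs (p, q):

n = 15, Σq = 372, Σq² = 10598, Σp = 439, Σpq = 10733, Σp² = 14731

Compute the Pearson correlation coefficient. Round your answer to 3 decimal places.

-0.096

r = (nΣpq − ΣpΣq) / √[(nΣp² − (Σp)²)(nΣq² − (Σq)²)]
Numerator: 15×10733 − 439×372 = -2313
Denominator: √[(220965 − 192721)(158970 − 138384)] = √[28244 × 20586] = 24112.8800
r = -2313 / 24112.8800 ≈ -0.096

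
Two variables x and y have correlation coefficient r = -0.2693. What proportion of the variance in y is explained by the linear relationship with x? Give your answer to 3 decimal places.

r² = (-0.2693)² = 0.073

0.073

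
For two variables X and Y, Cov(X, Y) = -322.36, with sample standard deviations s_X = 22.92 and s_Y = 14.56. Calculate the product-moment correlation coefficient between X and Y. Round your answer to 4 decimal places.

-0.9660

r = Cov(X,Y) / (s_X · s_Y) = -322.36 / (22.92 × 14.56)
  = -322.36 / 333.7152 ≈ -0.9660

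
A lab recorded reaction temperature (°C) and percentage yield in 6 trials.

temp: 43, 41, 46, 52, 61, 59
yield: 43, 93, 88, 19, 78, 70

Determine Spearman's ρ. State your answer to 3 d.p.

Rank temp: 2, 1, 3, 4, 6, 5
Rank yield: 2, 6, 5, 1, 4, 3
d = rank(temp) − rank(yield): 0, -5, -2, 3, 2, 2; Σd² = 46
ρ = 1 − 6Σd² / [n(n²−1)] = 1 − 6×46 / (6×35) = 1 − 276/210 ≈ -0.314

-0.314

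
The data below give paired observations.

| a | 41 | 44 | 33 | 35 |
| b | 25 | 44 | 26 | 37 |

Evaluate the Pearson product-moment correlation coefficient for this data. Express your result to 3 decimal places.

n = 4, Σa = 153, Σb = 132, Σa² = 5931, Σb² = 4606, Σab = 5114
nΣab − ΣaΣb = 20456 − 20196 = 260
nΣa² − (Σa)² = 23724 − 23409 = 315; nΣb² − (Σb)² = 18424 − 17424 = 1000
r = 260 / √(315 × 1000) = 260 / 561.2486 ≈ 0.463

0.463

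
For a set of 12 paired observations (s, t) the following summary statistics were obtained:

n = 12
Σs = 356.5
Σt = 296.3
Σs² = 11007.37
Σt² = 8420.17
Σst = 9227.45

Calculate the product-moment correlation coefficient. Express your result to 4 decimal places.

0.6267

r = (nΣst − ΣsΣt) / √[(nΣs² − (Σs)²)(nΣt² − (Σt)²)]
Numerator: 12×9227.45 − 356.5×296.3 = 5098.45
Denominator: √[(132088.44 − 127092.25)(101042.04 − 87793.69)] = √[4996.19 × 13248.35] = 8135.8020
r = 5098.45 / 8135.8020 ≈ 0.6267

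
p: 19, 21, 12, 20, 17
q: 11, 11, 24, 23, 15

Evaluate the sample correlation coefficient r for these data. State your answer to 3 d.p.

-0.578

n = 5, Σp = 89, Σq = 84, Σp² = 1635, Σq² = 1572, Σpq = 1443
nΣpq − ΣpΣq = 7215 − 7476 = -261
nΣp² − (Σp)² = 8175 − 7921 = 254; nΣq² − (Σq)² = 7860 − 7056 = 804
r = -261 / √(254 × 804) = -261 / 451.9026 ≈ -0.578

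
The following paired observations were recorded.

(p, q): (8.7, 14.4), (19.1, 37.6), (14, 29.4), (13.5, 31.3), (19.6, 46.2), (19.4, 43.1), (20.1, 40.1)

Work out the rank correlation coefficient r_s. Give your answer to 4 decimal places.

Rank p: 1, 4, 3, 2, 6, 5, 7
Rank q: 1, 4, 2, 3, 7, 6, 5
d = rank(p) − rank(q): 0, 0, 1, -1, -1, -1, 2; Σd² = 8
ρ = 1 − 6Σd² / [n(n²−1)] = 1 − 6×8 / (7×48) = 1 − 48/336 ≈ 0.8571

0.8571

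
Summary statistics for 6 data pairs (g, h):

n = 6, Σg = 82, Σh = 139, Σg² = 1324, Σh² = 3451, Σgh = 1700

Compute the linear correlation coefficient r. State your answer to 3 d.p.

-0.922

r = (nΣgh − ΣgΣh) / √[(nΣg² − (Σg)²)(nΣh² − (Σh)²)]
Numerator: 6×1700 − 82×139 = -1198
Denominator: √[(7944 − 6724)(20706 − 19321)] = √[1220 × 1385] = 1299.8846
r = -1198 / 1299.8846 ≈ -0.922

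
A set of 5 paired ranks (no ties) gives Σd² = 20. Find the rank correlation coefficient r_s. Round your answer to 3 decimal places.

ρ = 1 − 6Σd² / [n(n²−1)] = 1 − 6×20 / (5×24)
  = 1 − 120/120 = 1 − 1.0000 ≈ 0.000

0.000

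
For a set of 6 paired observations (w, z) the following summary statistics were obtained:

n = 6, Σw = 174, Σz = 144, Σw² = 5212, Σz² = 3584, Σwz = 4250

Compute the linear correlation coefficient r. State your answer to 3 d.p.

r = (nΣwz − ΣwΣz) / √[(nΣw² − (Σw)²)(nΣz² − (Σz)²)]
Numerator: 6×4250 − 174×144 = 444
Denominator: √[(31272 − 30276)(21504 − 20736)] = √[996 × 768] = 874.6016
r = 444 / 874.6016 ≈ 0.508

0.508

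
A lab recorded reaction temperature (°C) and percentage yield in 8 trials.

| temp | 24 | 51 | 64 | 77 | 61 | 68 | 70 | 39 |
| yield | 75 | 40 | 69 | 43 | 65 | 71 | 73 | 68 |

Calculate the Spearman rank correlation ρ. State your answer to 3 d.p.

Rank temp: 1, 3, 5, 8, 4, 6, 7, 2
Rank yield: 8, 1, 5, 2, 3, 6, 7, 4
d = rank(temp) − rank(yield): -7, 2, 0, 6, 1, 0, 0, -2; Σd² = 94
ρ = 1 − 6Σd² / [n(n²−1)] = 1 − 6×94 / (8×63) = 1 − 564/504 ≈ -0.119

-0.119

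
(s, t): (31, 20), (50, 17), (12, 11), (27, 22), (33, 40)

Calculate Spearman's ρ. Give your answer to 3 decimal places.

Rank s: 3, 5, 1, 2, 4
Rank t: 3, 2, 1, 4, 5
d = rank(s) − rank(t): 0, 3, 0, -2, -1; Σd² = 14
ρ = 1 − 6Σd² / [n(n²−1)] = 1 − 6×14 / (5×24) = 1 − 84/120 ≈ 0.300

0.300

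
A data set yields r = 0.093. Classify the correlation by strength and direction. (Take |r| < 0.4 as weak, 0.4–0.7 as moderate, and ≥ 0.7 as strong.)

r = 0.093 > 0 so the relationship is positive.
|r| = 0.093, which falls in the weak range.

weak positive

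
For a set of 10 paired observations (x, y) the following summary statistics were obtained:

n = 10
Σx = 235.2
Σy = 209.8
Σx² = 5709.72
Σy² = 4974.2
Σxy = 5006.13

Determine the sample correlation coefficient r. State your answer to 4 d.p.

r = (nΣxy − ΣxΣy) / √[(nΣx² − (Σx)²)(nΣy² − (Σy)²)]
Numerator: 10×5006.13 − 235.2×209.8 = 716.34
Denominator: √[(57097.2 − 55319.04)(49742 − 44016.04)] = √[1778.16 × 5725.96] = 3190.8734
r = 716.34 / 3190.8734 ≈ 0.2245

0.2245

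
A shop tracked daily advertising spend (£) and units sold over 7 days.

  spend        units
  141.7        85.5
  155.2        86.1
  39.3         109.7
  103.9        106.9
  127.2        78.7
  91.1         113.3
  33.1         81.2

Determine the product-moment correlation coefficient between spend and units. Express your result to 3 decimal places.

-0.334

n = 7, Σx = 691.5, Σy = 661.4, Σx² = 82080.29, Σy² = 63809.18, Σxy = 63916.18
nΣxy − ΣxΣy = 447413.26 − 457358.1 = -9944.84
nΣx² − (Σx)² = 574562.03 − 478172.25 = 96389.78; nΣy² − (Σy)² = 446664.26 − 437449.96 = 9214.3
r = -9944.84 / √(96389.78 × 9214.3) = -9944.84 / 29802.0863 ≈ -0.334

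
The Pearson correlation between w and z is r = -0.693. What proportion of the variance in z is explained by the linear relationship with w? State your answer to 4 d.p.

0.4802

r² = (-0.693)² = 0.4802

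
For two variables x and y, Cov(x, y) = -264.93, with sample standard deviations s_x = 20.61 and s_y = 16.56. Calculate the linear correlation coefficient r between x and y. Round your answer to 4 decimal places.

r = Cov(x,y) / (s_x · s_y) = -264.93 / (20.61 × 16.56)
  = -264.93 / 341.3016 ≈ -0.7762

-0.7762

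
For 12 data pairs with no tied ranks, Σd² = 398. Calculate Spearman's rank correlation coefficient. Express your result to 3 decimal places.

ρ = 1 − 6Σd² / [n(n²−1)] = 1 − 6×398 / (12×143)
  = 1 − 2388/1716 = 1 − 1.3916 ≈ -0.392

-0.392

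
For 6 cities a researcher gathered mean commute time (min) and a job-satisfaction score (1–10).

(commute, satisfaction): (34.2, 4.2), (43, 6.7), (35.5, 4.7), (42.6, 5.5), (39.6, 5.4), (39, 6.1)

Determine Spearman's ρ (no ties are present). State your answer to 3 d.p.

0.829

Rank commute: 1, 6, 2, 5, 4, 3
Rank satisfaction: 1, 6, 2, 4, 3, 5
d = rank(commute) − rank(satisfaction): 0, 0, 0, 1, 1, -2; Σd² = 6
ρ = 1 − 6Σd² / [n(n²−1)] = 1 − 6×6 / (6×35) = 1 − 36/210 ≈ 0.829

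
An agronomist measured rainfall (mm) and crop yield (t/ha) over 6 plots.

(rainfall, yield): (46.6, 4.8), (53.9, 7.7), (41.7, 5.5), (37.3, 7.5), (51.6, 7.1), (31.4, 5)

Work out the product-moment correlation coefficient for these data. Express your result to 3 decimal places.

0.463

n = 6, Σx = 262.5, Σy = 37.6, Σx² = 11855.47, Σy² = 244.24, Σxy = 1671.17
nΣxy − ΣxΣy = 10027.02 − 9870 = 157.02
nΣx² − (Σx)² = 71132.82 − 68906.25 = 2226.57; nΣy² − (Σy)² = 1465.44 − 1413.76 = 51.68
r = 157.02 / √(2226.57 × 51.68) = 157.02 / 339.2184 ≈ 0.463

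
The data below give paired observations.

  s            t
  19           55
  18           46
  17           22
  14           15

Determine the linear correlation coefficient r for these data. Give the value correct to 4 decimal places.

0.8990

n = 4, Σs = 68, Σt = 138, Σs² = 1170, Σt² = 5850, Σst = 2457
nΣst − ΣsΣt = 9828 − 9384 = 444
nΣs² − (Σs)² = 4680 − 4624 = 56; nΣt² − (Σt)² = 23400 − 19044 = 4356
r = 444 / √(56 × 4356) = 444 / 493.8988 ≈ 0.8990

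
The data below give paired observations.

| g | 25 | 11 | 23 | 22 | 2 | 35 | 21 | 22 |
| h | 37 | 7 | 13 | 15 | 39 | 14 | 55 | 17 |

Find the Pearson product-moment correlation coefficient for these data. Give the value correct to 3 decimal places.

-0.204

n = 8, Σg = 161, Σh = 197, Σg² = 3913, Σh² = 6843, Σgh = 3728
nΣgh − ΣgΣh = 29824 − 31717 = -1893
nΣg² − (Σg)² = 31304 − 25921 = 5383; nΣh² − (Σh)² = 54744 − 38809 = 15935
r = -1893 / √(5383 × 15935) = -1893 / 9261.6470 ≈ -0.204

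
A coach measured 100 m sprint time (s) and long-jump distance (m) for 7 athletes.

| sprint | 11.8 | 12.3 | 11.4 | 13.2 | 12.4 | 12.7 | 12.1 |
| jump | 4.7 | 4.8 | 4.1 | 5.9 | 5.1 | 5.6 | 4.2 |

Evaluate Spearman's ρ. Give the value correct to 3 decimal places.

0.964

Rank sprint: 2, 4, 1, 7, 5, 6, 3
Rank jump: 3, 4, 1, 7, 5, 6, 2
d = rank(sprint) − rank(jump): -1, 0, 0, 0, 0, 0, 1; Σd² = 2
ρ = 1 − 6Σd² / [n(n²−1)] = 1 − 6×2 / (7×48) = 1 − 12/336 ≈ 0.964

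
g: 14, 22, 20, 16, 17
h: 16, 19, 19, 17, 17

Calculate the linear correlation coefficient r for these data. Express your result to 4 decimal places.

0.9685

n = 5, Σg = 89, Σh = 88, Σg² = 1625, Σh² = 1556, Σgh = 1583
nΣgh − ΣgΣh = 7915 − 7832 = 83
nΣg² − (Σg)² = 8125 − 7921 = 204; nΣh² − (Σh)² = 7780 − 7744 = 36
r = 83 / √(204 × 36) = 83 / 85.6971 ≈ 0.9685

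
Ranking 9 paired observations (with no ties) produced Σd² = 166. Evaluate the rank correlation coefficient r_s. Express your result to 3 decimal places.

-0.383

ρ = 1 − 6Σd² / [n(n²−1)] = 1 − 6×166 / (9×80)
  = 1 − 996/720 = 1 − 1.3833 ≈ -0.383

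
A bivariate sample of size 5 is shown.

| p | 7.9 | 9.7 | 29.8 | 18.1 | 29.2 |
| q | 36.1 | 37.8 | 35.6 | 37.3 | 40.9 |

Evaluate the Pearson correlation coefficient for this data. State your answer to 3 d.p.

0.314

n = 5, Σp = 94.7, Σq = 187.7, Σp² = 2224.79, Σq² = 7063.51, Σpq = 3582.14
nΣpq − ΣpΣq = 17910.7 − 17775.19 = 135.51
nΣp² − (Σp)² = 11123.95 − 8968.09 = 2155.86; nΣq² − (Σq)² = 35317.55 − 35231.29 = 86.26
r = 135.51 / √(2155.86 × 86.26) = 135.51 / 431.2360 ≈ 0.314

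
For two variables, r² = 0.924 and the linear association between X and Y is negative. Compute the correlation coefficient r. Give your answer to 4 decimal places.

-0.9612

|r| = √0.924 = 0.9612
The association is negative, so r = −0.9612.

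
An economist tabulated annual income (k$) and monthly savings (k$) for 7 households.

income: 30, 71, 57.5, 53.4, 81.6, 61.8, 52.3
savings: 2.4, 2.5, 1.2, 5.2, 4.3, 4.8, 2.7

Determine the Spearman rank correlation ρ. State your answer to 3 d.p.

Rank income: 1, 6, 4, 3, 7, 5, 2
Rank savings: 2, 3, 1, 7, 5, 6, 4
d = rank(income) − rank(savings): -1, 3, 3, -4, 2, -1, -2; Σd² = 44
ρ = 1 − 6Σd² / [n(n²−1)] = 1 − 6×44 / (7×48) = 1 − 264/336 ≈ 0.214

0.214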